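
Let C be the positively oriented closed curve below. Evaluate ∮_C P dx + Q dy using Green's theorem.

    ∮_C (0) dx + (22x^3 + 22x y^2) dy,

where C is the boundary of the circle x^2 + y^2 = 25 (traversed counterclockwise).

Green's theorem converts the closed line integral into a double integral over the enclosed region D:

    ∮_C P dx + Q dy = ∬_D (∂Q/∂x - ∂P/∂y) dA.

Here P = 0, Q = 22x^3 + 22x y^2, so

    ∂Q/∂x = 66x^2 + 22y^2,    ∂P/∂y = 0,
    ∂Q/∂x - ∂P/∂y = 66x^2 + 22y^2.

D is the region x^2 + y^2 ≤ 25. Evaluating the double integral:

In polar coordinates (x = r cos θ, y = r sin θ, dA = r dr dθ) the integrand becomes 22r^2(cos(2θ) + 2), so

    ∬_D (66x^2 + 22y^2) dA = ∫_0^{2π} ∫_0^{5} (22r^2(cos(2θ) + 2)) · r dr dθ.

Inner (r from 0 to 5): 20625/2 - 6875sin(θ)^2.
Outer (θ from 0 to 2π): 13750π.

Therefore ∮_C P dx + Q dy = 13750π.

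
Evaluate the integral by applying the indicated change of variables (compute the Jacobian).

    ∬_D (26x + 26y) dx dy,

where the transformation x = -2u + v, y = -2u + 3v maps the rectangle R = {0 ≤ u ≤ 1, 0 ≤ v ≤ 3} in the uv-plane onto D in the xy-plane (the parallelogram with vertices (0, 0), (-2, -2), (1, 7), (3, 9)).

Compute the Jacobian determinant of (x, y) with respect to (u, v):

    ∂(x,y)/∂(u,v) = | -2  1 | = (-2)(3) - (1)(-2) = -4.
                   | -2  3 |

Its absolute value is |J| = 4 (the area scaling factor).

Substituting x = -2u + v, y = -2u + 3v into the integrand,

    26x + 26y → -104u + 104v,

so the integral becomes

    ∬_R (-104u + 104v) · |J| du dv = ∫_0^1 ∫_0^3 (-416u + 416v) dv du.

Inner (v): 1872 - 1248u.
Outer (u): 1248.

Therefore ∬_D (26x + 26y) dx dy = 1248.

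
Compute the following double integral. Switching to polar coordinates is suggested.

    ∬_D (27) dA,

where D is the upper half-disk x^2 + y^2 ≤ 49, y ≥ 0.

The region D is 0 ≤ r ≤ 7, 0 ≤ θ ≤ π in polar coordinates, where x = r cos(θ), y = r sin(θ), and dA = r dr dθ.

Under the substitution, the integrand becomes 27, so

    ∬_D (27) dA = ∫_{0}^{π} ∫_{0}^{7} (27) · r dr dθ.

Inner integral (in r): ∫_{0}^{7} (27) · r dr = 1323/2.

Outer integral (in θ): ∫_{0}^{π} (1323/2) dθ = 1323π/2.

Therefore ∬_D (27) dA = 1323π/2.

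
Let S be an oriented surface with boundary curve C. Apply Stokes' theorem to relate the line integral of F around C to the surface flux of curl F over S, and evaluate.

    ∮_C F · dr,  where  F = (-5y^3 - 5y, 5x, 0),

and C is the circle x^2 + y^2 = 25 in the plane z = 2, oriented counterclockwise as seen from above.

Let S be the flat disk x^2 + y^2 ≤ 25 in the plane z = 2, with upward unit normal n̂ = ẑ. By Stokes' theorem,

    ∮_C F · dr = ∬_S (∇ × F) · n̂ dS = ∬_D (curl F)_z dA,

where D is the disk x^2 + y^2 ≤ 25.

Compute the curl of F = (-5y^3 - 5y, 5x, 0):
    (∇ × F)_x = ∂F_z/∂y - ∂F_y/∂z = 0,
    (∇ × F)_y = ∂F_x/∂z - ∂F_z/∂x = 0,
    (∇ × F)_z = ∂F_y/∂x - ∂F_x/∂y = 15y^2 + 10.

On z = 2, (curl F)_z = 15y^2 + 10.

Convert to polar (x = r cos θ, y = r sin θ, dA = r dr dθ); the integrand becomes 15r^2sin(θ)^2 + 10, so

    ∬_D (curl F)_z dA = ∫_0^{2π} ∫_0^{5} (15r^2sin(θ)^2 + 10) · r dr dθ.

Inner (r from 0 to 5): 9375sin(θ)^2/4 + 125.
Outer (θ from 0 to 2π): 10375π/4.

Therefore ∮_C F · dr = 10375π/4.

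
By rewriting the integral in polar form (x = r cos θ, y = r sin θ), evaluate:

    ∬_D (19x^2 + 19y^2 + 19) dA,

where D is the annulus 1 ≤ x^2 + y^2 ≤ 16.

The region D is 1 ≤ r ≤ 4, 0 ≤ θ ≤ 2π in polar coordinates, where x = r cos(θ), y = r sin(θ), and dA = r dr dθ.

Under the substitution, the integrand becomes 19r^2 + 19, so

    ∬_D (19x^2 + 19y^2 + 19) dA = ∫_{0}^{2π} ∫_{1}^{4} (19r^2 + 19) · r dr dθ.

Inner integral (in r): ∫_{1}^{4} (19r^2 + 19) · r dr = 5415/4.

Outer integral (in θ): ∫_{0}^{2π} (5415/4) dθ = 5415π/2.

Therefore ∬_D (19x^2 + 19y^2 + 19) dA = 5415π/2.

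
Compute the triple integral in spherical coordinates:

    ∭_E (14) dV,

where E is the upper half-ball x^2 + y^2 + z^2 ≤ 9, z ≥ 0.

In spherical coordinates, x = ρ sin(φ) cos(θ), y = ρ sin(φ) sin(θ), z = ρ cos(φ), and dV = ρ^2 sin(φ) dρ dφ dθ.

The integrand becomes 14, so

    ∭_E (14) dV = ∫_{0}^{2π} ∫_{0}^{π/2} ∫_{0}^{3} (14) · ρ^2 sin(φ) dρ dφ dθ.

Inner (ρ): 126sin(φ).
Middle (φ): 126.
Outer (θ): 252π.

Therefore the triple integral equals 252π.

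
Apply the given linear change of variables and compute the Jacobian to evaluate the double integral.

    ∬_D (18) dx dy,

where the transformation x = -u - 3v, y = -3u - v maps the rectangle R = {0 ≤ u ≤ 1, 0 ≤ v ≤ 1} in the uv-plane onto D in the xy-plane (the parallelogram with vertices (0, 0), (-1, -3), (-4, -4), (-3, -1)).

Compute the Jacobian determinant of (x, y) with respect to (u, v):

    ∂(x,y)/∂(u,v) = | -1  -3 | = (-1)(-1) - (-3)(-3) = -8.
                   | -3  -1 |

Its absolute value is |J| = 8 (the area scaling factor).

Substituting x = -u - 3v, y = -3u - v into the integrand,

    18 → 18,

so the integral becomes

    ∬_R (18) · |J| du dv = ∫_0^1 ∫_0^1 (144) dv du.

Inner (v): 144.
Outer (u): 144.

Therefore ∬_D (18) dx dy = 144.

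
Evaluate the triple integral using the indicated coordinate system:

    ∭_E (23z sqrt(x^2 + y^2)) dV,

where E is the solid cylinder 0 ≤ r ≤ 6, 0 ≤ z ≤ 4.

In cylindrical coordinates, x = r cos(θ), y = r sin(θ), z = z, and dV = r dr dθ dz.

The integrand becomes 23r z, so

    ∭_E (23z sqrt(x^2 + y^2)) dV = ∫_{0}^{2π} ∫_{0}^{6} ∫_{0}^{4} (23r z) · r dz dr dθ.

Inner (z): 184r^2.
Middle (r from 0 to 6): 13248.
Outer (θ): 26496π.

Therefore the triple integral equals 26496π.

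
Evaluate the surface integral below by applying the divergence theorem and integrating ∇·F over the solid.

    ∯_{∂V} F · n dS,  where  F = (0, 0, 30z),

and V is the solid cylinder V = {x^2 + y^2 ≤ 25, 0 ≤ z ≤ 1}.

By the divergence theorem,

    ∯_{∂V} F · n dS = ∭_V (∇ · F) dV.

Compute the divergence:
    ∇ · F = ∂F_x/∂x + ∂F_y/∂y + ∂F_z/∂z = 0 + 0 + 30 = 30.

In cylindrical coordinates, x = r cos(θ), y = r sin(θ), z = z, dV = r dr dθ dz, with 0 ≤ r ≤ 5, 0 ≤ θ ≤ 2π, 0 ≤ z ≤ 1.

The integrand, after substitution and multiplying by the volume element, becomes (30) · r, so

    ∭_V (∇·F) dV = ∫_0^{2π} ∫_0^{5} ∫_0^{1} (30) · r dz dr dθ.

Inner (z from 0 to 1): 30r.
Middle (r from 0 to 5): 375.
Outer (θ from 0 to 2π): 750π.

Therefore ∯_{∂V} F · n dS = 750π.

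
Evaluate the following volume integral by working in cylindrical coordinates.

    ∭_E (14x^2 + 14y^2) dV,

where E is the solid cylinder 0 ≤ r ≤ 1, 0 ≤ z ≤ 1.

In cylindrical coordinates, x = r cos(θ), y = r sin(θ), z = z, and dV = r dr dθ dz.

The integrand becomes 14r^2, so

    ∭_E (14x^2 + 14y^2) dV = ∫_{0}^{2π} ∫_{0}^{1} ∫_{0}^{1} (14r^2) · r dz dr dθ.

Inner (z): 14r^3.
Middle (r from 0 to 1): 7/2.
Outer (θ): 7π.

Therefore the triple integral equals 7π.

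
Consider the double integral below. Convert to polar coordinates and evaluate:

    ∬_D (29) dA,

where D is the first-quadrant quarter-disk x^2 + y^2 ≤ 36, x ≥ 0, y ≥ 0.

The region D is 0 ≤ r ≤ 6, 0 ≤ θ ≤ π/2 in polar coordinates, where x = r cos(θ), y = r sin(θ), and dA = r dr dθ.

Under the substitution, the integrand becomes 29, so

    ∬_D (29) dA = ∫_{0}^{π/2} ∫_{0}^{6} (29) · r dr dθ.

Inner integral (in r): ∫_{0}^{6} (29) · r dr = 522.

Outer integral (in θ): ∫_{0}^{π/2} (522) dθ = 261π.

Therefore ∬_D (29) dA = 261π.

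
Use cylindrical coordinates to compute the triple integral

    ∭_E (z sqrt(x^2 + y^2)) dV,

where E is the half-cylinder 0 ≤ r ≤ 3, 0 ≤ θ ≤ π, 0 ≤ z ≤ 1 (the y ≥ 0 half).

In cylindrical coordinates, x = r cos(θ), y = r sin(θ), z = z, and dV = r dr dθ dz.

The integrand becomes r z, so

    ∭_E (z sqrt(x^2 + y^2)) dV = ∫_{0}^{π} ∫_{0}^{3} ∫_{0}^{1} (r z) · r dz dr dθ.

Inner (z): r^2/2.
Middle (r from 0 to 3): 9/2.
Outer (θ): 9π/2.

Therefore the triple integral equals 9π/2.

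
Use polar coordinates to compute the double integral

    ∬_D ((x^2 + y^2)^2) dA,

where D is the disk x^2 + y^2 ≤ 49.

The region D is 0 ≤ r ≤ 7, 0 ≤ θ ≤ 2π in polar coordinates, where x = r cos(θ), y = r sin(θ), and dA = r dr dθ.

Under the substitution, the integrand becomes r^4, so

    ∬_D ((x^2 + y^2)^2) dA = ∫_{0}^{2π} ∫_{0}^{7} (r^4) · r dr dθ.

Inner integral (in r): ∫_{0}^{7} (r^4) · r dr = 117649/6.

Outer integral (in θ): ∫_{0}^{2π} (117649/6) dθ = 117649π/3.

Therefore ∬_D ((x^2 + y^2)^2) dA = 117649π/3.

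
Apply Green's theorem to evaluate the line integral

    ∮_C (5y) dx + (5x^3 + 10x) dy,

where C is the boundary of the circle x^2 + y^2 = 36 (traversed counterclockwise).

Green's theorem converts the closed line integral into a double integral over the enclosed region D:

    ∮_C P dx + Q dy = ∬_D (∂Q/∂x - ∂P/∂y) dA.

Here P = 5y, Q = 5x^3 + 10x, so

    ∂Q/∂x = 15x^2 + 10,    ∂P/∂y = 5,
    ∂Q/∂x - ∂P/∂y = 15x^2 + 5.

D is the region x^2 + y^2 ≤ 36. Evaluating the double integral:

In polar coordinates (x = r cos θ, y = r sin θ, dA = r dr dθ) the integrand becomes 15r^2cos(θ)^2 + 5, so

    ∬_D (15x^2 + 5) dA = ∫_0^{2π} ∫_0^{6} (15r^2cos(θ)^2 + 5) · r dr dθ.

Inner (r from 0 to 6): 4860cos(θ)^2 + 90.
Outer (θ from 0 to 2π): 5040π.

Therefore ∮_C P dx + Q dy = 5040π.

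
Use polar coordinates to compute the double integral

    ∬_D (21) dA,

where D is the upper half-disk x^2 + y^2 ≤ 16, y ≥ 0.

The region D is 0 ≤ r ≤ 4, 0 ≤ θ ≤ π in polar coordinates, where x = r cos(θ), y = r sin(θ), and dA = r dr dθ.

Under the substitution, the integrand becomes 21, so

    ∬_D (21) dA = ∫_{0}^{π} ∫_{0}^{4} (21) · r dr dθ.

Inner integral (in r): ∫_{0}^{4} (21) · r dr = 168.

Outer integral (in θ): ∫_{0}^{π} (168) dθ = 168π.

Therefore ∬_D (21) dA = 168π.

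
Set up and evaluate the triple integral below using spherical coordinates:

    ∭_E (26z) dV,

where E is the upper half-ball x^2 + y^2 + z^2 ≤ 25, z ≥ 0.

In spherical coordinates, x = ρ sin(φ) cos(θ), y = ρ sin(φ) sin(θ), z = ρ cos(φ), and dV = ρ^2 sin(φ) dρ dφ dθ.

The integrand becomes 26ρ cos(φ), so

    ∭_E (26z) dV = ∫_{0}^{2π} ∫_{0}^{π/2} ∫_{0}^{5} (26ρ cos(φ)) · ρ^2 sin(φ) dρ dφ dθ.

Inner (ρ): 8125sin(2φ)/4.
Middle (φ): 8125/4.
Outer (θ): 8125π/2.

Therefore the triple integral equals 8125π/2.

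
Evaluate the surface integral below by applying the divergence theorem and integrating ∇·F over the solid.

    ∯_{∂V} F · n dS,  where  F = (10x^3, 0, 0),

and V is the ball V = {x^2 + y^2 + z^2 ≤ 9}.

By the divergence theorem,

    ∯_{∂V} F · n dS = ∭_V (∇ · F) dV.

Compute the divergence:
    ∇ · F = ∂F_x/∂x + ∂F_y/∂y + ∂F_z/∂z = 30x^2 + 0 + 0 = 30x^2.

In spherical coordinates, x = ρ sin(φ) cos(θ), y = ρ sin(φ) sin(θ), z = ρ cos(φ), dV = ρ^2 sin(φ) dρ dφ dθ, with 0 ≤ ρ ≤ 3, 0 ≤ φ ≤ π, 0 ≤ θ ≤ 2π.

The integrand, after substitution and multiplying by the volume element, becomes (30ρ^2sin(φ)^2cos(θ)^2) · ρ^2 sin(φ), so

    ∭_V (∇·F) dV = ∫_0^{2π} ∫_0^{π} ∫_0^{3} (30ρ^2sin(φ)^2cos(θ)^2) · ρ^2 sin(φ) dρ dφ dθ.

Inner (ρ from 0 to 3): 1458sin(φ)^3cos(θ)^2.
Middle (φ from 0 to π): 1944cos(θ)^2.
Outer (θ from 0 to 2π): 1944π.

Therefore ∯_{∂V} F · n dS = 1944π.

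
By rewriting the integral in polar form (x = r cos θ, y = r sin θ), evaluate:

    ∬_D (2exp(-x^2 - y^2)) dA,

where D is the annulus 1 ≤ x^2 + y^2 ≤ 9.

The region D is 1 ≤ r ≤ 3, 0 ≤ θ ≤ 2π in polar coordinates, where x = r cos(θ), y = r sin(θ), and dA = r dr dθ.

Under the substitution, the integrand becomes 2exp(-r^2), so

    ∬_D (2exp(-x^2 - y^2)) dA = ∫_{0}^{2π} ∫_{1}^{3} (2exp(-r^2)) · r dr dθ.

Inner integral (in r): ∫_{1}^{3} (2exp(-r^2)) · r dr = -(1 - exp(8))exp(-9).

Outer integral (in θ): ∫_{0}^{2π} (-(1 - exp(8))exp(-9)) dθ = -2π (1 - exp(8))exp(-9).

Therefore ∬_D (2exp(-x^2 - y^2)) dA = -2π (1 - exp(8))exp(-9).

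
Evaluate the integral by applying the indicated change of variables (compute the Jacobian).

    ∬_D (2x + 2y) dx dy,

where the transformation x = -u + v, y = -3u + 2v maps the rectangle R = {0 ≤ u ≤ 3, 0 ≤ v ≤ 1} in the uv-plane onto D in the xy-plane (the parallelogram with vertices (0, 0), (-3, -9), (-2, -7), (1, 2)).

Compute the Jacobian determinant of (x, y) with respect to (u, v):

    ∂(x,y)/∂(u,v) = | -1  1 | = (-1)(2) - (1)(-3) = 1.
                   | -3  2 |

Its absolute value is |J| = 1 (the area scaling factor).

Substituting x = -u + v, y = -3u + 2v into the integrand,

    2x + 2y → -8u + 6v,

so the integral becomes

    ∬_R (-8u + 6v) · |J| du dv = ∫_0^3 ∫_0^1 (-8u + 6v) dv du.

Inner (v): 3 - 8u.
Outer (u): -27.

Therefore ∬_D (2x + 2y) dx dy = -27.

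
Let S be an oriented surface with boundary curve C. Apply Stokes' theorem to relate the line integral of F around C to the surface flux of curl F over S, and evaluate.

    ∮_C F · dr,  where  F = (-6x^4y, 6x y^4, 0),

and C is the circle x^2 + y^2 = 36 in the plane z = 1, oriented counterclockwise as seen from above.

Let S be the flat disk x^2 + y^2 ≤ 36 in the plane z = 1, with upward unit normal n̂ = ẑ. By Stokes' theorem,

    ∮_C F · dr = ∬_S (∇ × F) · n̂ dS = ∬_D (curl F)_z dA,

where D is the disk x^2 + y^2 ≤ 36.

Compute the curl of F = (-6x^4y, 6x y^4, 0):
    (∇ × F)_x = ∂F_z/∂y - ∂F_y/∂z = 0,
    (∇ × F)_y = ∂F_x/∂z - ∂F_z/∂x = 0,
    (∇ × F)_z = ∂F_y/∂x - ∂F_x/∂y = 6x^4 + 6y^4.

On z = 1, (curl F)_z = 6x^4 + 6y^4.

Convert to polar (x = r cos θ, y = r sin θ, dA = r dr dθ); the integrand becomes 6r^4(sin(θ)^4 + cos(θ)^4), so

    ∬_D (curl F)_z dA = ∫_0^{2π} ∫_0^{6} (6r^4(sin(θ)^4 + cos(θ)^4)) · r dr dθ.

Inner (r from 0 to 6): 46656sin(θ)^4 + 46656cos(θ)^4.
Outer (θ from 0 to 2π): 69984π.

Therefore ∮_C F · dr = 69984π.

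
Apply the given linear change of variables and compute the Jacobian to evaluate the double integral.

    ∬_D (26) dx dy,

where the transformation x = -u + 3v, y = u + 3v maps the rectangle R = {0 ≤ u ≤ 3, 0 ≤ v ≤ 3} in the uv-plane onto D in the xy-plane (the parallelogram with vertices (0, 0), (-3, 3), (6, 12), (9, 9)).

Compute the Jacobian determinant of (x, y) with respect to (u, v):

    ∂(x,y)/∂(u,v) = | -1  3 | = (-1)(3) - (3)(1) = -6.
                   | 1  3 |

Its absolute value is |J| = 6 (the area scaling factor).

Substituting x = -u + 3v, y = u + 3v into the integrand,

    26 → 26,

so the integral becomes

    ∬_R (26) · |J| du dv = ∫_0^3 ∫_0^3 (156) dv du.

Inner (v): 468.
Outer (u): 1404.

Therefore ∬_D (26) dx dy = 1404.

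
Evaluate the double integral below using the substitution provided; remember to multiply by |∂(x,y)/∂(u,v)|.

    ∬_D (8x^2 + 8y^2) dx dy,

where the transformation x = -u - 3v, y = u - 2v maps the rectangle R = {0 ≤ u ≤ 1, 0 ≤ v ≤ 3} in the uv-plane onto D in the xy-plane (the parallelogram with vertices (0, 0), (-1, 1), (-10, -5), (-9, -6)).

Compute the Jacobian determinant of (x, y) with respect to (u, v):

    ∂(x,y)/∂(u,v) = | -1  -3 | = (-1)(-2) - (-3)(1) = 5.
                   | 1  -2 |

Its absolute value is |J| = 5 (the area scaling factor).

Substituting x = -u - 3v, y = u - 2v into the integrand,

    8x^2 + 8y^2 → 16u^2 + 16u v + 104v^2,

so the integral becomes

    ∬_R (16u^2 + 16u v + 104v^2) · |J| du dv = ∫_0^1 ∫_0^3 (80u^2 + 80u v + 520v^2) dv du.

Inner (v): 240u^2 + 360u + 4680.
Outer (u): 4940.

Therefore ∬_D (8x^2 + 8y^2) dx dy = 4940.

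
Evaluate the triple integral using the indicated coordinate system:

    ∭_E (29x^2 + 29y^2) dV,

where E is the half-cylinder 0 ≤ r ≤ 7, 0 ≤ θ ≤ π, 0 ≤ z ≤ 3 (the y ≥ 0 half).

In cylindrical coordinates, x = r cos(θ), y = r sin(θ), z = z, and dV = r dr dθ dz.

The integrand becomes 29r^2, so

    ∭_E (29x^2 + 29y^2) dV = ∫_{0}^{π} ∫_{0}^{7} ∫_{0}^{3} (29r^2) · r dz dr dθ.

Inner (z): 87r^3.
Middle (r from 0 to 7): 208887/4.
Outer (θ): 208887π/4.

Therefore the triple integral equals 208887π/4.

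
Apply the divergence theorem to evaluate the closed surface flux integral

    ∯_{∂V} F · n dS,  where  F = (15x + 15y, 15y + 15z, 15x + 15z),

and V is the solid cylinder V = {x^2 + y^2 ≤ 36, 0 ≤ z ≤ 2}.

By the divergence theorem,

    ∯_{∂V} F · n dS = ∭_V (∇ · F) dV.

Compute the divergence:
    ∇ · F = ∂F_x/∂x + ∂F_y/∂y + ∂F_z/∂z = 15 + 15 + 15 = 45.

In cylindrical coordinates, x = r cos(θ), y = r sin(θ), z = z, dV = r dr dθ dz, with 0 ≤ r ≤ 6, 0 ≤ θ ≤ 2π, 0 ≤ z ≤ 2.

The integrand, after substitution and multiplying by the volume element, becomes (45) · r, so

    ∭_V (∇·F) dV = ∫_0^{2π} ∫_0^{6} ∫_0^{2} (45) · r dz dr dθ.

Inner (z from 0 to 2): 90r.
Middle (r from 0 to 6): 1620.
Outer (θ from 0 to 2π): 3240π.

Therefore ∯_{∂V} F · n dS = 3240π.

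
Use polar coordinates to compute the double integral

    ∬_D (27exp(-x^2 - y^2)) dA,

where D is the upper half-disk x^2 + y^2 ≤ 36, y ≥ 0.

The region D is 0 ≤ r ≤ 6, 0 ≤ θ ≤ π in polar coordinates, where x = r cos(θ), y = r sin(θ), and dA = r dr dθ.

Under the substitution, the integrand becomes 27exp(-r^2), so

    ∬_D (27exp(-x^2 - y^2)) dA = ∫_{0}^{π} ∫_{0}^{6} (27exp(-r^2)) · r dr dθ.

Inner integral (in r): ∫_{0}^{6} (27exp(-r^2)) · r dr = 27/2 - 27exp(-36)/2.

Outer integral (in θ): ∫_{0}^{π} (27/2 - 27exp(-36)/2) dθ = -27π (1 - exp(36))exp(-36)/2.

Therefore ∬_D (27exp(-x^2 - y^2)) dA = -27π (1 - exp(36))exp(-36)/2.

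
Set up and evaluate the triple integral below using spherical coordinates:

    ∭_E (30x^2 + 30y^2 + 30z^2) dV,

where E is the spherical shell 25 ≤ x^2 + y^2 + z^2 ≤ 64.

In spherical coordinates, x = ρ sin(φ) cos(θ), y = ρ sin(φ) sin(θ), z = ρ cos(φ), and dV = ρ^2 sin(φ) dρ dφ dθ.

The integrand becomes 30ρ^2, so

    ∭_E (30x^2 + 30y^2 + 30z^2) dV = ∫_{0}^{2π} ∫_{0}^{π} ∫_{5}^{8} (30ρ^2) · ρ^2 sin(φ) dρ dφ dθ.

Inner (ρ): 177858sin(φ).
Middle (φ): 355716.
Outer (θ): 711432π.

Therefore the triple integral equals 711432π.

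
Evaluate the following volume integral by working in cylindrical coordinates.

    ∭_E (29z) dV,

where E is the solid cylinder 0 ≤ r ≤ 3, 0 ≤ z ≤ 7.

In cylindrical coordinates, x = r cos(θ), y = r sin(θ), z = z, and dV = r dr dθ dz.

The integrand becomes 29z, so

    ∭_E (29z) dV = ∫_{0}^{2π} ∫_{0}^{3} ∫_{0}^{7} (29z) · r dz dr dθ.

Inner (z): 1421r/2.
Middle (r from 0 to 3): 12789/4.
Outer (θ): 12789π/2.

Therefore the triple integral equals 12789π/2.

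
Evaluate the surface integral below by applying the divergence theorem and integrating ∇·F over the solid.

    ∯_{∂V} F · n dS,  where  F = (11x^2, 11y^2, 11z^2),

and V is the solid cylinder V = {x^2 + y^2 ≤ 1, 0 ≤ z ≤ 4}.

By the divergence theorem,

    ∯_{∂V} F · n dS = ∭_V (∇ · F) dV.

Compute the divergence:
    ∇ · F = ∂F_x/∂x + ∂F_y/∂y + ∂F_z/∂z = 22x + 22y + 22z.

In cylindrical coordinates, x = r cos(θ), y = r sin(θ), z = z, dV = r dr dθ dz, with 0 ≤ r ≤ 1, 0 ≤ θ ≤ 2π, 0 ≤ z ≤ 4.

The integrand, after substitution and multiplying by the volume element, becomes (22sqrt(2)r sin(θ + π/4) + 22z) · r, so

    ∭_V (∇·F) dV = ∫_0^{2π} ∫_0^{1} ∫_0^{4} (22sqrt(2)r sin(θ + π/4) + 22z) · r dz dr dθ.

Inner (z from 0 to 4): 88r (sqrt(2)r sin(θ + π/4) + 2).
Middle (r from 0 to 1): 88sqrt(2)sin(θ + π/4)/3 + 88.
Outer (θ from 0 to 2π): 176π.

Therefore ∯_{∂V} F · n dS = 176π.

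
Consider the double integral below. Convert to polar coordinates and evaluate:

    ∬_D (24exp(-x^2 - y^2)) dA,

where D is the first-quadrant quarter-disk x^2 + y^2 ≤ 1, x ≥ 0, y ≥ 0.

The region D is 0 ≤ r ≤ 1, 0 ≤ θ ≤ π/2 in polar coordinates, where x = r cos(θ), y = r sin(θ), and dA = r dr dθ.

Under the substitution, the integrand becomes 24exp(-r^2), so

    ∬_D (24exp(-x^2 - y^2)) dA = ∫_{0}^{π/2} ∫_{0}^{1} (24exp(-r^2)) · r dr dθ.

Inner integral (in r): ∫_{0}^{1} (24exp(-r^2)) · r dr = 12 - 12exp(-1).

Outer integral (in θ): ∫_{0}^{π/2} (12 - 12exp(-1)) dθ = -6π exp(-1) + 6π.

Therefore ∬_D (24exp(-x^2 - y^2)) dA = -6π exp(-1) + 6π.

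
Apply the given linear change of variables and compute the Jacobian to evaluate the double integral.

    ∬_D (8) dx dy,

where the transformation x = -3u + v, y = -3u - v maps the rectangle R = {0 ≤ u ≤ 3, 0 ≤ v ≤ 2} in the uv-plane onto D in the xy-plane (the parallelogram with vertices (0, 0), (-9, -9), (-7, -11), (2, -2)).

Compute the Jacobian determinant of (x, y) with respect to (u, v):

    ∂(x,y)/∂(u,v) = | -3  1 | = (-3)(-1) - (1)(-3) = 6.
                   | -3  -1 |

Its absolute value is |J| = 6 (the area scaling factor).

Substituting x = -3u + v, y = -3u - v into the integrand,

    8 → 8,

so the integral becomes

    ∬_R (8) · |J| du dv = ∫_0^3 ∫_0^2 (48) dv du.

Inner (v): 96.
Outer (u): 288.

Therefore ∬_D (8) dx dy = 288.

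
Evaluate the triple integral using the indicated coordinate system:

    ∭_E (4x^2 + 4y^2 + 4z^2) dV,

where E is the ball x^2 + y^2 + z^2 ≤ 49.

In spherical coordinates, x = ρ sin(φ) cos(θ), y = ρ sin(φ) sin(θ), z = ρ cos(φ), and dV = ρ^2 sin(φ) dρ dφ dθ.

The integrand becomes 4ρ^2, so

    ∭_E (4x^2 + 4y^2 + 4z^2) dV = ∫_{0}^{2π} ∫_{0}^{π} ∫_{0}^{7} (4ρ^2) · ρ^2 sin(φ) dρ dφ dθ.

Inner (ρ): 67228sin(φ)/5.
Middle (φ): 134456/5.
Outer (θ): 268912π/5.

Therefore the triple integral equals 268912π/5.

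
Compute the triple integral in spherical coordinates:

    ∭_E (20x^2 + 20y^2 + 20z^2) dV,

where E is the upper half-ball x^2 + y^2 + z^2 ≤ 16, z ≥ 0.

In spherical coordinates, x = ρ sin(φ) cos(θ), y = ρ sin(φ) sin(θ), z = ρ cos(φ), and dV = ρ^2 sin(φ) dρ dφ dθ.

The integrand becomes 20ρ^2, so

    ∭_E (20x^2 + 20y^2 + 20z^2) dV = ∫_{0}^{2π} ∫_{0}^{π/2} ∫_{0}^{4} (20ρ^2) · ρ^2 sin(φ) dρ dφ dθ.

Inner (ρ): 4096sin(φ).
Middle (φ): 4096.
Outer (θ): 8192π.

Therefore the triple integral equals 8192π.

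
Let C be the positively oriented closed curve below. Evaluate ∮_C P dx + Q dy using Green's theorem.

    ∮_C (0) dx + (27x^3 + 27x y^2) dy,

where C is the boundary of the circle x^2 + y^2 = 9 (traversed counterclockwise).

Green's theorem converts the closed line integral into a double integral over the enclosed region D:

    ∮_C P dx + Q dy = ∬_D (∂Q/∂x - ∂P/∂y) dA.

Here P = 0, Q = 27x^3 + 27x y^2, so

    ∂Q/∂x = 81x^2 + 27y^2,    ∂P/∂y = 0,
    ∂Q/∂x - ∂P/∂y = 81x^2 + 27y^2.

D is the region x^2 + y^2 ≤ 9. Evaluating the double integral:

In polar coordinates (x = r cos θ, y = r sin θ, dA = r dr dθ) the integrand becomes 27r^2(cos(2θ) + 2), so

    ∬_D (81x^2 + 27y^2) dA = ∫_0^{2π} ∫_0^{3} (27r^2(cos(2θ) + 2)) · r dr dθ.

Inner (r from 0 to 3): 2187cos(2θ)/4 + 2187/2.
Outer (θ from 0 to 2π): 2187π.

Therefore ∮_C P dx + Q dy = 2187π.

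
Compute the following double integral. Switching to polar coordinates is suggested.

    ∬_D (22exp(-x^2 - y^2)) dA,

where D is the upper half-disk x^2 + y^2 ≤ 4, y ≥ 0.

The region D is 0 ≤ r ≤ 2, 0 ≤ θ ≤ π in polar coordinates, where x = r cos(θ), y = r sin(θ), and dA = r dr dθ.

Under the substitution, the integrand becomes 22exp(-r^2), so

    ∬_D (22exp(-x^2 - y^2)) dA = ∫_{0}^{π} ∫_{0}^{2} (22exp(-r^2)) · r dr dθ.

Inner integral (in r): ∫_{0}^{2} (22exp(-r^2)) · r dr = 11 - 11exp(-4).

Outer integral (in θ): ∫_{0}^{π} (11 - 11exp(-4)) dθ = -11π exp(-4) + 11π.

Therefore ∬_D (22exp(-x^2 - y^2)) dA = -11π exp(-4) + 11π.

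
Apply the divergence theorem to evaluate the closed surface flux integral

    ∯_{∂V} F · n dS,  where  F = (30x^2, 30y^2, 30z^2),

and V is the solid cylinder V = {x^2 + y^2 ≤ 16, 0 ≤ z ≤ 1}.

By the divergence theorem,

    ∯_{∂V} F · n dS = ∭_V (∇ · F) dV.

Compute the divergence:
    ∇ · F = ∂F_x/∂x + ∂F_y/∂y + ∂F_z/∂z = 60x + 60y + 60z.

In cylindrical coordinates, x = r cos(θ), y = r sin(θ), z = z, dV = r dr dθ dz, with 0 ≤ r ≤ 4, 0 ≤ θ ≤ 2π, 0 ≤ z ≤ 1.

The integrand, after substitution and multiplying by the volume element, becomes (60sqrt(2)r sin(θ + π/4) + 60z) · r, so

    ∭_V (∇·F) dV = ∫_0^{2π} ∫_0^{4} ∫_0^{1} (60sqrt(2)r sin(θ + π/4) + 60z) · r dz dr dθ.

Inner (z from 0 to 1): 30r (2sqrt(2)r sin(θ + π/4) + 1).
Middle (r from 0 to 4): 1280sqrt(2)sin(θ + π/4) + 240.
Outer (θ from 0 to 2π): 480π.

Therefore ∯_{∂V} F · n dS = 480π.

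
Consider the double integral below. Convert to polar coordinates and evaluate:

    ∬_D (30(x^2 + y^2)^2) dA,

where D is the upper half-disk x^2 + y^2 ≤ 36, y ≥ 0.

The region D is 0 ≤ r ≤ 6, 0 ≤ θ ≤ π in polar coordinates, where x = r cos(θ), y = r sin(θ), and dA = r dr dθ.

Under the substitution, the integrand becomes 30r^4, so

    ∬_D (30(x^2 + y^2)^2) dA = ∫_{0}^{π} ∫_{0}^{6} (30r^4) · r dr dθ.

Inner integral (in r): ∫_{0}^{6} (30r^4) · r dr = 233280.

Outer integral (in θ): ∫_{0}^{π} (233280) dθ = 233280π.

Therefore ∬_D (30(x^2 + y^2)^2) dA = 233280π.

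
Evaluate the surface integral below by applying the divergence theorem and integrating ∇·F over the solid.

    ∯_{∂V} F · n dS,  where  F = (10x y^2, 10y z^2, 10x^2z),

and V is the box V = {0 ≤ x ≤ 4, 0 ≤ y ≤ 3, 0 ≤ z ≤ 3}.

By the divergence theorem,

    ∯_{∂V} F · n dS = ∭_V (∇ · F) dV.

Compute the divergence:
    ∇ · F = ∂F_x/∂x + ∂F_y/∂y + ∂F_z/∂z = 10y^2 + 10z^2 + 10x^2 = 10x^2 + 10y^2 + 10z^2.

V is a rectangular box, so dV = dx dy dz with 0 ≤ x ≤ 4, 0 ≤ y ≤ 3, 0 ≤ z ≤ 3.

Integrate (10x^2 + 10y^2 + 10z^2) over V as an iterated integral:

    ∭_V (∇·F) dV = ∫_0^{4} ∫_0^{3} ∫_0^{3} (10x^2 + 10y^2 + 10z^2) dz dy dx.

Inner (z from 0 to 3): 30x^2 + 30y^2 + 90.
Middle (y from 0 to 3): 90x^2 + 540.
Outer (x from 0 to 4): 4080.

Therefore ∯_{∂V} F · n dS = 4080.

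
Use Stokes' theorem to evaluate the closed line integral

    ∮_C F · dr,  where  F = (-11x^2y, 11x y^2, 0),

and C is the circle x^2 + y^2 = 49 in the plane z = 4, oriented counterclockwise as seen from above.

Let S be the flat disk x^2 + y^2 ≤ 49 in the plane z = 4, with upward unit normal n̂ = ẑ. By Stokes' theorem,

    ∮_C F · dr = ∬_S (∇ × F) · n̂ dS = ∬_D (curl F)_z dA,

where D is the disk x^2 + y^2 ≤ 49.

Compute the curl of F = (-11x^2y, 11x y^2, 0):
    (∇ × F)_x = ∂F_z/∂y - ∂F_y/∂z = 0,
    (∇ × F)_y = ∂F_x/∂z - ∂F_z/∂x = 0,
    (∇ × F)_z = ∂F_y/∂x - ∂F_x/∂y = 11x^2 + 11y^2.

On z = 4, (curl F)_z = 11x^2 + 11y^2.

Convert to polar (x = r cos θ, y = r sin θ, dA = r dr dθ); the integrand becomes 11r^2, so

    ∬_D (curl F)_z dA = ∫_0^{2π} ∫_0^{7} (11r^2) · r dr dθ.

Inner (r from 0 to 7): 26411/4.
Outer (θ from 0 to 2π): 26411π/2.

Therefore ∮_C F · dr = 26411π/2.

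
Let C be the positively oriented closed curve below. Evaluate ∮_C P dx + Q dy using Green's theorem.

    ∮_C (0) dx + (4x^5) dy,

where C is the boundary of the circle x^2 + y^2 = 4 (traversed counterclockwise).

Green's theorem converts the closed line integral into a double integral over the enclosed region D:

    ∮_C P dx + Q dy = ∬_D (∂Q/∂x - ∂P/∂y) dA.

Here P = 0, Q = 4x^5, so

    ∂Q/∂x = 20x^4,    ∂P/∂y = 0,
    ∂Q/∂x - ∂P/∂y = 20x^4.

D is the region x^2 + y^2 ≤ 4. Evaluating the double integral:

In polar coordinates (x = r cos θ, y = r sin θ, dA = r dr dθ) the integrand becomes 20r^4cos(θ)^4, so

    ∬_D (20x^4) dA = ∫_0^{2π} ∫_0^{2} (20r^4cos(θ)^4) · r dr dθ.

Inner (r from 0 to 2): 640cos(θ)^4/3.
Outer (θ from 0 to 2π): 160π.

Therefore ∮_C P dx + Q dy = 160π.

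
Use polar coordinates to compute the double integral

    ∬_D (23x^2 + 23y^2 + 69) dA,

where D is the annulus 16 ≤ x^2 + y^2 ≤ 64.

The region D is 4 ≤ r ≤ 8, 0 ≤ θ ≤ 2π in polar coordinates, where x = r cos(θ), y = r sin(θ), and dA = r dr dθ.

Under the substitution, the integrand becomes 23r^2 + 69, so

    ∬_D (23x^2 + 23y^2 + 69) dA = ∫_{0}^{2π} ∫_{4}^{8} (23r^2 + 69) · r dr dθ.

Inner integral (in r): ∫_{4}^{8} (23r^2 + 69) · r dr = 23736.

Outer integral (in θ): ∫_{0}^{2π} (23736) dθ = 47472π.

Therefore ∬_D (23x^2 + 23y^2 + 69) dA = 47472π.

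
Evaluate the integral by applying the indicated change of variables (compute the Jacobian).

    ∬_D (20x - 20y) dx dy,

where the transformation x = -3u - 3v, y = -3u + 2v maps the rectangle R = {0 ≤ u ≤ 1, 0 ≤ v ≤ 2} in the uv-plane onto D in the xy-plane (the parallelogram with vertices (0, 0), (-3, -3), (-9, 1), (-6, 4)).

Compute the Jacobian determinant of (x, y) with respect to (u, v):

    ∂(x,y)/∂(u,v) = | -3  -3 | = (-3)(2) - (-3)(-3) = -15.
                   | -3  2 |

Its absolute value is |J| = 15 (the area scaling factor).

Substituting x = -3u - 3v, y = -3u + 2v into the integrand,

    20x - 20y → -100v,

so the integral becomes

    ∬_R (-100v) · |J| du dv = ∫_0^1 ∫_0^2 (-1500v) dv du.

Inner (v): -3000.
Outer (u): -3000.

Therefore ∬_D (20x - 20y) dx dy = -3000.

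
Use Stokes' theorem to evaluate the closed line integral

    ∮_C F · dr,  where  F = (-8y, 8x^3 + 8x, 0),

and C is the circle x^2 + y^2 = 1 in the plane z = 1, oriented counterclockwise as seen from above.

Let S be the flat disk x^2 + y^2 ≤ 1 in the plane z = 1, with upward unit normal n̂ = ẑ. By Stokes' theorem,

    ∮_C F · dr = ∬_S (∇ × F) · n̂ dS = ∬_D (curl F)_z dA,

where D is the disk x^2 + y^2 ≤ 1.

Compute the curl of F = (-8y, 8x^3 + 8x, 0):
    (∇ × F)_x = ∂F_z/∂y - ∂F_y/∂z = 0,
    (∇ × F)_y = ∂F_x/∂z - ∂F_z/∂x = 0,
    (∇ × F)_z = ∂F_y/∂x - ∂F_x/∂y = 24x^2 + 16.

On z = 1, (curl F)_z = 24x^2 + 16.

Convert to polar (x = r cos θ, y = r sin θ, dA = r dr dθ); the integrand becomes 24r^2cos(θ)^2 + 16, so

    ∬_D (curl F)_z dA = ∫_0^{2π} ∫_0^{1} (24r^2cos(θ)^2 + 16) · r dr dθ.

Inner (r from 0 to 1): 6cos(θ)^2 + 8.
Outer (θ from 0 to 2π): 22π.

Therefore ∮_C F · dr = 22π.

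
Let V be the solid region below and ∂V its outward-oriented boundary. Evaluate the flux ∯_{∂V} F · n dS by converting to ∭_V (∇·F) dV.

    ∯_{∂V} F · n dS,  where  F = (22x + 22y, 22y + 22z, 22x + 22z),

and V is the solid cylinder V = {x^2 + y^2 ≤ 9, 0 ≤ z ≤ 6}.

By the divergence theorem,

    ∯_{∂V} F · n dS = ∭_V (∇ · F) dV.

Compute the divergence:
    ∇ · F = ∂F_x/∂x + ∂F_y/∂y + ∂F_z/∂z = 22 + 22 + 22 = 66.

In cylindrical coordinates, x = r cos(θ), y = r sin(θ), z = z, dV = r dr dθ dz, with 0 ≤ r ≤ 3, 0 ≤ θ ≤ 2π, 0 ≤ z ≤ 6.

The integrand, after substitution and multiplying by the volume element, becomes (66) · r, so

    ∭_V (∇·F) dV = ∫_0^{2π} ∫_0^{3} ∫_0^{6} (66) · r dz dr dθ.

Inner (z from 0 to 6): 396r.
Middle (r from 0 to 3): 1782.
Outer (θ from 0 to 2π): 3564π.

Therefore ∯_{∂V} F · n dS = 3564π.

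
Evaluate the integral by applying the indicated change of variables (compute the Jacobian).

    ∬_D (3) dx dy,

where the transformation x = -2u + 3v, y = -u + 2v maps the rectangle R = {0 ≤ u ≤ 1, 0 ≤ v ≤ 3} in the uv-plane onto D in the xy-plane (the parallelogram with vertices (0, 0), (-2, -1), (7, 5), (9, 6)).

Compute the Jacobian determinant of (x, y) with respect to (u, v):

    ∂(x,y)/∂(u,v) = | -2  3 | = (-2)(2) - (3)(-1) = -1.
                   | -1  2 |

Its absolute value is |J| = 1 (the area scaling factor).

Substituting x = -2u + 3v, y = -u + 2v into the integrand,

    3 → 3,

so the integral becomes

    ∬_R (3) · |J| du dv = ∫_0^1 ∫_0^3 (3) dv du.

Inner (v): 9.
Outer (u): 9.

Therefore ∬_D (3) dx dy = 9.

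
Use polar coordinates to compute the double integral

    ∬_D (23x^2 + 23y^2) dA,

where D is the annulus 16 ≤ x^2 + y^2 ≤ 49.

The region D is 4 ≤ r ≤ 7, 0 ≤ θ ≤ 2π in polar coordinates, where x = r cos(θ), y = r sin(θ), and dA = r dr dθ.

Under the substitution, the integrand becomes 23r^2, so

    ∬_D (23x^2 + 23y^2) dA = ∫_{0}^{2π} ∫_{4}^{7} (23r^2) · r dr dθ.

Inner integral (in r): ∫_{4}^{7} (23r^2) · r dr = 49335/4.

Outer integral (in θ): ∫_{0}^{2π} (49335/4) dθ = 49335π/2.

Therefore ∬_D (23x^2 + 23y^2) dA = 49335π/2.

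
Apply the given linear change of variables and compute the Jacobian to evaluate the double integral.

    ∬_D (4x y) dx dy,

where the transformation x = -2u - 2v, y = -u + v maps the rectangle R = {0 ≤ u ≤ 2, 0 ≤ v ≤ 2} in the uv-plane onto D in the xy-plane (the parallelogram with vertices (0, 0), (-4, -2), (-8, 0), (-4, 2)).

Compute the Jacobian determinant of (x, y) with respect to (u, v):

    ∂(x,y)/∂(u,v) = | -2  -2 | = (-2)(1) - (-2)(-1) = -4.
                   | -1  1 |

Its absolute value is |J| = 4 (the area scaling factor).

Substituting x = -2u - 2v, y = -u + v into the integrand,

    4x y → 8u^2 - 8v^2,

so the integral becomes

    ∬_R (8u^2 - 8v^2) · |J| du dv = ∫_0^2 ∫_0^2 (32u^2 - 32v^2) dv du.

Inner (v): 64u^2 - 256/3.
Outer (u): 0.

Therefore ∬_D (4x y) dx dy = 0.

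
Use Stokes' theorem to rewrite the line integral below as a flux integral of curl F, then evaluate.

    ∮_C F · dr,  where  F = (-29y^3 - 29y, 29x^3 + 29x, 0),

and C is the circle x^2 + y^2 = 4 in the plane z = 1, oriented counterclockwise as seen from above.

Let S be the flat disk x^2 + y^2 ≤ 4 in the plane z = 1, with upward unit normal n̂ = ẑ. By Stokes' theorem,

    ∮_C F · dr = ∬_S (∇ × F) · n̂ dS = ∬_D (curl F)_z dA,

where D is the disk x^2 + y^2 ≤ 4.

Compute the curl of F = (-29y^3 - 29y, 29x^3 + 29x, 0):
    (∇ × F)_x = ∂F_z/∂y - ∂F_y/∂z = 0,
    (∇ × F)_y = ∂F_x/∂z - ∂F_z/∂x = 0,
    (∇ × F)_z = ∂F_y/∂x - ∂F_x/∂y = 87x^2 + 87y^2 + 58.

On z = 1, (curl F)_z = 87x^2 + 87y^2 + 58.

Convert to polar (x = r cos θ, y = r sin θ, dA = r dr dθ); the integrand becomes 87r^2 + 58, so

    ∬_D (curl F)_z dA = ∫_0^{2π} ∫_0^{2} (87r^2 + 58) · r dr dθ.

Inner (r from 0 to 2): 464.
Outer (θ from 0 to 2π): 928π.

Therefore ∮_C F · dr = 928π.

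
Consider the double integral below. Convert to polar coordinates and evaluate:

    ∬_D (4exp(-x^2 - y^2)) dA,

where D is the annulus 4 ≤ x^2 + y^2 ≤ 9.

The region D is 2 ≤ r ≤ 3, 0 ≤ θ ≤ 2π in polar coordinates, where x = r cos(θ), y = r sin(θ), and dA = r dr dθ.

Under the substitution, the integrand becomes 4exp(-r^2), so

    ∬_D (4exp(-x^2 - y^2)) dA = ∫_{0}^{2π} ∫_{2}^{3} (4exp(-r^2)) · r dr dθ.

Inner integral (in r): ∫_{2}^{3} (4exp(-r^2)) · r dr = -(2 - 2exp(5))exp(-9).

Outer integral (in θ): ∫_{0}^{2π} (-(2 - 2exp(5))exp(-9)) dθ = -4π (1 - exp(5))exp(-9).

Therefore ∬_D (4exp(-x^2 - y^2)) dA = -4π (1 - exp(5))exp(-9).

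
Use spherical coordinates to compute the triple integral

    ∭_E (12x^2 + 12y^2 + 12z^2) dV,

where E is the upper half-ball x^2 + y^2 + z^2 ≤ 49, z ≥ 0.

In spherical coordinates, x = ρ sin(φ) cos(θ), y = ρ sin(φ) sin(θ), z = ρ cos(φ), and dV = ρ^2 sin(φ) dρ dφ dθ.

The integrand becomes 12ρ^2, so

    ∭_E (12x^2 + 12y^2 + 12z^2) dV = ∫_{0}^{2π} ∫_{0}^{π/2} ∫_{0}^{7} (12ρ^2) · ρ^2 sin(φ) dρ dφ dθ.

Inner (ρ): 201684sin(φ)/5.
Middle (φ): 201684/5.
Outer (θ): 403368π/5.

Therefore the triple integral equals 403368π/5.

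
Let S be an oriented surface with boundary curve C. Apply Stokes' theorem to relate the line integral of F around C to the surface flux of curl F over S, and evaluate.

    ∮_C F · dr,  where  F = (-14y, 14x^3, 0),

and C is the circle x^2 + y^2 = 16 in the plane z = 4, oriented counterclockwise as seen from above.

Let S be the flat disk x^2 + y^2 ≤ 16 in the plane z = 4, with upward unit normal n̂ = ẑ. By Stokes' theorem,

    ∮_C F · dr = ∬_S (∇ × F) · n̂ dS = ∬_D (curl F)_z dA,

where D is the disk x^2 + y^2 ≤ 16.

Compute the curl of F = (-14y, 14x^3, 0):
    (∇ × F)_x = ∂F_z/∂y - ∂F_y/∂z = 0,
    (∇ × F)_y = ∂F_x/∂z - ∂F_z/∂x = 0,
    (∇ × F)_z = ∂F_y/∂x - ∂F_x/∂y = 42x^2 + 14.

On z = 4, (curl F)_z = 42x^2 + 14.

Convert to polar (x = r cos θ, y = r sin θ, dA = r dr dθ); the integrand becomes 42r^2cos(θ)^2 + 14, so

    ∬_D (curl F)_z dA = ∫_0^{2π} ∫_0^{4} (42r^2cos(θ)^2 + 14) · r dr dθ.

Inner (r from 0 to 4): 2688cos(θ)^2 + 112.
Outer (θ from 0 to 2π): 2912π.

Therefore ∮_C F · dr = 2912π.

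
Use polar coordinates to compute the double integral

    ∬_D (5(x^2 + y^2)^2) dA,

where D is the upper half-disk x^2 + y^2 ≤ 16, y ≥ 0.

The region D is 0 ≤ r ≤ 4, 0 ≤ θ ≤ π in polar coordinates, where x = r cos(θ), y = r sin(θ), and dA = r dr dθ.

Under the substitution, the integrand becomes 5r^4, so

    ∬_D (5(x^2 + y^2)^2) dA = ∫_{0}^{π} ∫_{0}^{4} (5r^4) · r dr dθ.

Inner integral (in r): ∫_{0}^{4} (5r^4) · r dr = 10240/3.

Outer integral (in θ): ∫_{0}^{π} (10240/3) dθ = 10240π/3.

Therefore ∬_D (5(x^2 + y^2)^2) dA = 10240π/3.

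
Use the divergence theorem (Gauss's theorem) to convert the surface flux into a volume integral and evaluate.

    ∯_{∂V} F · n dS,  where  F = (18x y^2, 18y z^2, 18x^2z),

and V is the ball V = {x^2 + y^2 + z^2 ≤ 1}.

By the divergence theorem,

    ∯_{∂V} F · n dS = ∭_V (∇ · F) dV.

Compute the divergence:
    ∇ · F = ∂F_x/∂x + ∂F_y/∂y + ∂F_z/∂z = 18y^2 + 18z^2 + 18x^2 = 18x^2 + 18y^2 + 18z^2.

In spherical coordinates, x = ρ sin(φ) cos(θ), y = ρ sin(φ) sin(θ), z = ρ cos(φ), dV = ρ^2 sin(φ) dρ dφ dθ, with 0 ≤ ρ ≤ 1, 0 ≤ φ ≤ π, 0 ≤ θ ≤ 2π.

The integrand, after substitution and multiplying by the volume element, becomes (18ρ^2) · ρ^2 sin(φ), so

    ∭_V (∇·F) dV = ∫_0^{2π} ∫_0^{π} ∫_0^{1} (18ρ^2) · ρ^2 sin(φ) dρ dφ dθ.

Inner (ρ from 0 to 1): 18sin(φ)/5.
Middle (φ from 0 to π): 36/5.
Outer (θ from 0 to 2π): 72π/5.

Therefore ∯_{∂V} F · n dS = 72π/5.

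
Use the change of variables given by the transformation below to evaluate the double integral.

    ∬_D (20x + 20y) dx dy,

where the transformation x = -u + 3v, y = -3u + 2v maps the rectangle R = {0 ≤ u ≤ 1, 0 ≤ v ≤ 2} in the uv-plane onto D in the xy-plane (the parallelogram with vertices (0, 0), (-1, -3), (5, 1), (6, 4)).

Compute the Jacobian determinant of (x, y) with respect to (u, v):

    ∂(x,y)/∂(u,v) = | -1  3 | = (-1)(2) - (3)(-3) = 7.
                   | -3  2 |

Its absolute value is |J| = 7 (the area scaling factor).

Substituting x = -u + 3v, y = -3u + 2v into the integrand,

    20x + 20y → -80u + 100v,

so the integral becomes

    ∬_R (-80u + 100v) · |J| du dv = ∫_0^1 ∫_0^2 (-560u + 700v) dv du.

Inner (v): 1400 - 1120u.
Outer (u): 840.

Therefore ∬_D (20x + 20y) dx dy = 840.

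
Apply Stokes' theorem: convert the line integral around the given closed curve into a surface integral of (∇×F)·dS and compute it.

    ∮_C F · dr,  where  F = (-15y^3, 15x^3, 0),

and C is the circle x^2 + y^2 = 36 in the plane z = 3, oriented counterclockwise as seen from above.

Let S be the flat disk x^2 + y^2 ≤ 36 in the plane z = 3, with upward unit normal n̂ = ẑ. By Stokes' theorem,

    ∮_C F · dr = ∬_S (∇ × F) · n̂ dS = ∬_D (curl F)_z dA,

where D is the disk x^2 + y^2 ≤ 36.

Compute the curl of F = (-15y^3, 15x^3, 0):
    (∇ × F)_x = ∂F_z/∂y - ∂F_y/∂z = 0,
    (∇ × F)_y = ∂F_x/∂z - ∂F_z/∂x = 0,
    (∇ × F)_z = ∂F_y/∂x - ∂F_x/∂y = 45x^2 + 45y^2.

On z = 3, (curl F)_z = 45x^2 + 45y^2.

Convert to polar (x = r cos θ, y = r sin θ, dA = r dr dθ); the integrand becomes 45r^2, so

    ∬_D (curl F)_z dA = ∫_0^{2π} ∫_0^{6} (45r^2) · r dr dθ.

Inner (r from 0 to 6): 14580.
Outer (θ from 0 to 2π): 29160π.

Therefore ∮_C F · dr = 29160π.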